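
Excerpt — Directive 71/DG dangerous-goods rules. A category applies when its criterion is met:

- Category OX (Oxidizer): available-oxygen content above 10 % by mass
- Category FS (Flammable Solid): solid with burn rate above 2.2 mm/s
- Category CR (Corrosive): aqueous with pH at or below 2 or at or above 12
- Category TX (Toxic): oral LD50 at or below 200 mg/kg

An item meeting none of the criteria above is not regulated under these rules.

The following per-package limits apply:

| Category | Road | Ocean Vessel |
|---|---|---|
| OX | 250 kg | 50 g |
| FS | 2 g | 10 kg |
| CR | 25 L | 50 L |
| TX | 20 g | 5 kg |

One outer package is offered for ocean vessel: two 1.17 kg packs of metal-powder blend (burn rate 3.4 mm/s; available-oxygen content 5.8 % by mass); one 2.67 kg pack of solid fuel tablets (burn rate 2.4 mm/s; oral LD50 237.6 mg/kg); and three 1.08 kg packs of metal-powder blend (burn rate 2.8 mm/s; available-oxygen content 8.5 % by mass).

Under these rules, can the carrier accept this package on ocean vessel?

Metal-powder blend: burn rate 3.4 mm/s > 2.2 mm/s → Category FS (Flammable Solid).
The solid fuel tablets have burn rate 2.4 mm/s, which is > 2.2 mm/s, so they are Category FS (Flammable Solid).
The metal-powder blend has burn rate 2.8 mm/s, which is > 2.2 mm/s, so it is Category FS (Flammable Solid).
Category FS net quantity: (two 1.17 kg packs = 2.34 kg) + 2.67 kg + (three 1.08 kg packs = 3.24 kg) = 8.25 kg.
That is within the Category FS ocean vessel limit of 10 kg.

Yes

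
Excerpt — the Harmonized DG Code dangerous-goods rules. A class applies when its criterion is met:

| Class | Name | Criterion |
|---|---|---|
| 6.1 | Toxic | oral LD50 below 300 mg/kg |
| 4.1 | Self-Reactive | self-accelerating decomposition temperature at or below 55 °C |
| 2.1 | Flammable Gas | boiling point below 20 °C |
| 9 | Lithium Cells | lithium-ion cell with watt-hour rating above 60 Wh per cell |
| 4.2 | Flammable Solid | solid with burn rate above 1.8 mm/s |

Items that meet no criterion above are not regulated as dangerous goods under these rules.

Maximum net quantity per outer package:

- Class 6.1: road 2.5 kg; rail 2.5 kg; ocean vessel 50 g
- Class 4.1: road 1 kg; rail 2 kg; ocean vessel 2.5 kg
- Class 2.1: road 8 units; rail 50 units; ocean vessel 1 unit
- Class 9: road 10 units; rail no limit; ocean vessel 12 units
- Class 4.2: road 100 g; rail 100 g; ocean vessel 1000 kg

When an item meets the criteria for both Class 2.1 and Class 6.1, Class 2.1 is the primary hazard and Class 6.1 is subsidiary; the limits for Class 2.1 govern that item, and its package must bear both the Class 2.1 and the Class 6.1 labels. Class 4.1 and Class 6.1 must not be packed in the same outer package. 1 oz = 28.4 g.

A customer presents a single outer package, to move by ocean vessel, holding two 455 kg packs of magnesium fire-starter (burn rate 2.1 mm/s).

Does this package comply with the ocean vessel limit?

Yes

The magnesium fire-starter has burn rate 2.1 mm/s, which is > 1.8 mm/s, so it is Class 4.2 (Flammable Solid).
Class 4.2 quantity: two 455 kg packs = 910 kg.
910 kg ≤ 1000 kg (ocean vessel limit, Class 4.2) — within limit.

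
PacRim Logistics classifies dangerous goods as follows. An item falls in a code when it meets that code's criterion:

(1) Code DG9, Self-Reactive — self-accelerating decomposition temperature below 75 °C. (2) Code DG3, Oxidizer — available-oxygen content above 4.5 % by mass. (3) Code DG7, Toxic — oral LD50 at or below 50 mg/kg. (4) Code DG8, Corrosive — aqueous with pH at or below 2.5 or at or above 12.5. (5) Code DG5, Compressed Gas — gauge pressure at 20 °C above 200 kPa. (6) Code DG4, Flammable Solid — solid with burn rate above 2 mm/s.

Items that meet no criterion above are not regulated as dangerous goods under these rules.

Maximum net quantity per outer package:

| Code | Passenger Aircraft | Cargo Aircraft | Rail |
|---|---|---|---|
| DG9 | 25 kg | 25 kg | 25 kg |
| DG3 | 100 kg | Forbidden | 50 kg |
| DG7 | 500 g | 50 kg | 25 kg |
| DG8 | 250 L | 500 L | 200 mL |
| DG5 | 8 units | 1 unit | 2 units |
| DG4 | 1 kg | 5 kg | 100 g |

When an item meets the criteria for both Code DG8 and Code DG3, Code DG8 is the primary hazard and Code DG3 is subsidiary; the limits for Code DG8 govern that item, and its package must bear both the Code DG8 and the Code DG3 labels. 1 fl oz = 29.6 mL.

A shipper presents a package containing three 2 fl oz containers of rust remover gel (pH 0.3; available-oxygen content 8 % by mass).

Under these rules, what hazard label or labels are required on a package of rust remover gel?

Code DG3 and DG8

The rust remover gel has pH 0.3, which is ≤ 2.5, so it is Code DG8 (Corrosive).
With available-oxygen content 8 % by mass (> 4.5 % by mass), the rust remover gel falls in Code DG3.
By the precedence rule Code DG8 is primary and Code DG3 is subsidiary, and that rule requires both labels on the package.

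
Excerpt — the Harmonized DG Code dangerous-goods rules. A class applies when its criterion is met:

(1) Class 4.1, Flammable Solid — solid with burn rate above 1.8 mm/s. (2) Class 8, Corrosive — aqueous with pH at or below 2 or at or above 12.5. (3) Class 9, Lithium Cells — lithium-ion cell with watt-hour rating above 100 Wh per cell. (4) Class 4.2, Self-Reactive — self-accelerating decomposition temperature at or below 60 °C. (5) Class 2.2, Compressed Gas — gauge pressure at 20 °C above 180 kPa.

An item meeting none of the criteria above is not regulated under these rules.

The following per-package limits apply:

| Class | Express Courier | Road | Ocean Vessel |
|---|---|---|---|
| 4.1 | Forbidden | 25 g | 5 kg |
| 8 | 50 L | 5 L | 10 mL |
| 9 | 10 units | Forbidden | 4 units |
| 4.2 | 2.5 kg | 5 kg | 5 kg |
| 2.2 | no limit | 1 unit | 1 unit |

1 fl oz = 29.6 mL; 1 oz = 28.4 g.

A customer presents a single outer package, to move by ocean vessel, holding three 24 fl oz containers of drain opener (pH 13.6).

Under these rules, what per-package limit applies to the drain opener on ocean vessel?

The drain opener has pH 13.6, which is ≥ 12.5, so it is Class 8 (Corrosive).
The ocean vessel limit for Class 8 is 10 mL.

10 mL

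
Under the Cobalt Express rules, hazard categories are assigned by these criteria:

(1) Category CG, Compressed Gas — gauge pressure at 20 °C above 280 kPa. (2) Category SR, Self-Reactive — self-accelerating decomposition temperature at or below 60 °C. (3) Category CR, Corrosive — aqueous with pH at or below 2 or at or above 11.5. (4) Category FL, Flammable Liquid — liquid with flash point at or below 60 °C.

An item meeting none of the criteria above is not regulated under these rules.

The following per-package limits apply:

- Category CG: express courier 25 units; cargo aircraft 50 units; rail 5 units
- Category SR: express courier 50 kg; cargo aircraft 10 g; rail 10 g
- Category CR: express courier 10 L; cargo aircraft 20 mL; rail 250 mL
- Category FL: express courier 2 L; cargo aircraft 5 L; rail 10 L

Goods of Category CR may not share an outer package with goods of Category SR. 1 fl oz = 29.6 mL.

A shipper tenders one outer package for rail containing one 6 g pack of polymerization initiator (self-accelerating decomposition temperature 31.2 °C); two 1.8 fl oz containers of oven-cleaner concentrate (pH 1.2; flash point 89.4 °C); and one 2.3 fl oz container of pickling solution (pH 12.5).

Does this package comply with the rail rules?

With self-accelerating decomposition temperature 31.2 °C (≤ 60 °C), the polymerization initiator falls in Category SR.
The oven-cleaner concentrate has pH 1.2, which is ≤ 2, so it is Category CR (Corrosive).
With pH 12.5 (≥ 11.5), the pickling solution falls in Category CR.
Category CR net quantity: (two 1.8 fl oz containers = 106.56 mL) + (one 2.3 fl oz container = 68.08 mL) = 174.64 mL.
174.64 mL is within the rail limit of 250 mL for Category CR.
Category SR quantity: 6 g.
6 g ≤ 10 g (rail limit, Category SR) — within limit.
Category CR and Category SR may not share an outer package.

No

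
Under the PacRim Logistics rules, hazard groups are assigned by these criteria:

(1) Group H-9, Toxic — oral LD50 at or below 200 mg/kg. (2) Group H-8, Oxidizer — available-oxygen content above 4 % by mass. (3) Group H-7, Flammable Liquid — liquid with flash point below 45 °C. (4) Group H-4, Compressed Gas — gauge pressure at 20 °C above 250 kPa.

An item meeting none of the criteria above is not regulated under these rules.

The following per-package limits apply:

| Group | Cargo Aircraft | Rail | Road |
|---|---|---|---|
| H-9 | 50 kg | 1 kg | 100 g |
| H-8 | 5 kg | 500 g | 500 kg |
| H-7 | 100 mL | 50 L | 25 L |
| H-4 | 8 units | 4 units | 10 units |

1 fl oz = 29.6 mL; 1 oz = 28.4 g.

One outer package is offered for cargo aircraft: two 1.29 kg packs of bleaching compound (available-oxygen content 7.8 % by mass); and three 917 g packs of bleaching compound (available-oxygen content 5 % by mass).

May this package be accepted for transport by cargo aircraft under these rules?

No

Available-oxygen content 7.8 % by mass meets the Group H-8 criterion (Oxidizer), so the bleaching compound is Group H-8.
Available-oxygen content 5 % by mass meets the Group H-8 criterion (Oxidizer), so the bleaching compound is Group H-8.
Group H-8 net quantity: (two 1.29 kg packs = 2.58 kg) + (three 917 g packs = 2.751 kg) = 5.331 kg.
5.331 kg exceeds the cargo aircraft limit of 5 kg for Group H-8.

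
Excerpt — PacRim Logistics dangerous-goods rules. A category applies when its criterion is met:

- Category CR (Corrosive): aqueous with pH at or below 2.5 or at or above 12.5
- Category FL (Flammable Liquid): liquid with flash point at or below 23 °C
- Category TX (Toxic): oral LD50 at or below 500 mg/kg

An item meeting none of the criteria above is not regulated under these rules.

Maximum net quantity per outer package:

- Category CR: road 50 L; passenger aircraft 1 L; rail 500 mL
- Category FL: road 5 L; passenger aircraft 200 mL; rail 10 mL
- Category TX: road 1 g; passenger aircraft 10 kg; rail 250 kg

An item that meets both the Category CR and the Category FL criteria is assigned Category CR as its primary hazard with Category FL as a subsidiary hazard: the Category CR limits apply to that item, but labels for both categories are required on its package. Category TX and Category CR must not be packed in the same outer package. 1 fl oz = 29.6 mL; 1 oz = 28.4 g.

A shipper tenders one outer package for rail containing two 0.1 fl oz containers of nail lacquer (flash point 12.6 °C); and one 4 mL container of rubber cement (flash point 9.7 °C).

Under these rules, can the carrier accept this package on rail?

The nail lacquer has flash point 12.6 °C, which is ≤ 23 °C, so it is Category FL (Flammable Liquid).
With flash point 9.7 °C (≤ 23 °C), the rubber cement falls in Category FL.
Category FL net quantity: (two 0.1 fl oz containers = 5.92 mL) + 4 mL = 9.92 mL.
That is within the Category FL rail limit of 10 mL.

Yes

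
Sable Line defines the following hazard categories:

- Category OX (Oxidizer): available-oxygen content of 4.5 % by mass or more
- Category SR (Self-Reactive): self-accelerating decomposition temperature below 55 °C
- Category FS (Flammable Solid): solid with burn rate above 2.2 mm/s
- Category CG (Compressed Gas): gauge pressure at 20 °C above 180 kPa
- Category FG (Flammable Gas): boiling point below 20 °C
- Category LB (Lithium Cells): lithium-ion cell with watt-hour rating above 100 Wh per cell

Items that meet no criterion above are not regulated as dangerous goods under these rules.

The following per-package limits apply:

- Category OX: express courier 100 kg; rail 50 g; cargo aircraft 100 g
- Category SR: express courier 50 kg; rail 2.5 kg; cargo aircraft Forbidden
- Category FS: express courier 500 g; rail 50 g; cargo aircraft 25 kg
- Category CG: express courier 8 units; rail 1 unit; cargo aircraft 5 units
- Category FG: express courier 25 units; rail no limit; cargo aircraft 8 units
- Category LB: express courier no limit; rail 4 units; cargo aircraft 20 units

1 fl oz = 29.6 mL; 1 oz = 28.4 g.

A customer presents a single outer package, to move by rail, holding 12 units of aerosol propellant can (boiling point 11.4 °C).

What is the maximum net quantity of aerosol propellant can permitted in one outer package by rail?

no limit

Aerosol propellant can: boiling point 11.4 °C < 20 °C → Category FG (Flammable Gas).
The rail limit for Category FG is no limit.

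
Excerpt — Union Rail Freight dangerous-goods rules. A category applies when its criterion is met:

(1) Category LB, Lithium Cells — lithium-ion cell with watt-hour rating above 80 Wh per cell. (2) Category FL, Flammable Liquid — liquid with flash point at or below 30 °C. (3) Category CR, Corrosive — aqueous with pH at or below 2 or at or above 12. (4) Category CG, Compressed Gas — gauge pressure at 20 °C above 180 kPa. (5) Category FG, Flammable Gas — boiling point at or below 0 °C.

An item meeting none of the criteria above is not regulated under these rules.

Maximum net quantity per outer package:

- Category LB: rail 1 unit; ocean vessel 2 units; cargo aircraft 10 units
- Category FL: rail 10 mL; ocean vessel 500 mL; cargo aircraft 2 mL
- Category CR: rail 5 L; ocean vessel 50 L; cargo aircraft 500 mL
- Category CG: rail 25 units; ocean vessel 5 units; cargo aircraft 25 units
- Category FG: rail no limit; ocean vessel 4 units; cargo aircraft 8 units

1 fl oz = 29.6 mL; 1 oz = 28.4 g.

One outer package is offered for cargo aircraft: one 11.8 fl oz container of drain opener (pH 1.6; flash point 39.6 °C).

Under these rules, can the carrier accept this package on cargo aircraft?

Yes

pH 1.6 meets the Category CR criterion (Corrosive), so the drain opener is Category CR.
Category CR quantity: one 11.8 fl oz container = 349.28 mL.
349.28 mL is within the cargo aircraft limit of 500 mL for Category CR.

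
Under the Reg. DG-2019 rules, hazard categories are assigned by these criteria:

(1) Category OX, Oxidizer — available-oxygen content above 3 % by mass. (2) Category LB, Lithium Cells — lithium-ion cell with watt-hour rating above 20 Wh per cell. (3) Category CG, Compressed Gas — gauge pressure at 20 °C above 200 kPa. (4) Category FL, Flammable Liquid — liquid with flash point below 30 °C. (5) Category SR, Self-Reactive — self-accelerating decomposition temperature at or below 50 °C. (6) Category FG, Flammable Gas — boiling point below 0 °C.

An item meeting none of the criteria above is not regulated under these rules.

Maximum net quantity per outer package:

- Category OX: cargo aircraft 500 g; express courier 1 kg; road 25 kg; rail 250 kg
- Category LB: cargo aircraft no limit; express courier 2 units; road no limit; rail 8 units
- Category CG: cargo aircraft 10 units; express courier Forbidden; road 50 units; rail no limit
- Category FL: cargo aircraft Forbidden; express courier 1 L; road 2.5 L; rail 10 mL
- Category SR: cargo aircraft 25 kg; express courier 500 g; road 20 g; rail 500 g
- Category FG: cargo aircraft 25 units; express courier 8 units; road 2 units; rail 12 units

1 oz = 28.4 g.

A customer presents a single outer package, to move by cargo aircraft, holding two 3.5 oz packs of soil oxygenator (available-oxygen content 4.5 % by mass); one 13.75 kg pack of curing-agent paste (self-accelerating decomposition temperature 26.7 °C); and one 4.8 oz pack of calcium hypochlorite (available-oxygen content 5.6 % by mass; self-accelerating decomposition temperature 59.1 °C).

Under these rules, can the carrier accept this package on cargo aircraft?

Yes

Available-oxygen content 4.5 % by mass meets the Category OX criterion (Oxidizer), so the soil oxygenator is Category OX.
The curing-agent paste has self-accelerating decomposition temperature 26.7 °C, which is ≤ 50 °C, so it is Category SR (Self-Reactive).
With available-oxygen content 5.6 % by mass (> 3 % by mass), the calcium hypochlorite falls in Category OX.
Category OX net quantity: (two 3.5 oz packs = 198.8 g) + (one 4.8 oz pack = 136.32 g) = 335.12 g.
335.12 g is within the cargo aircraft limit of 500 g for Category OX.
Category SR quantity: 13.75 kg.
That is within the Category SR cargo aircraft limit of 25 kg.
Every hazard category is within its cargo aircraft limit and no segregation rule is violated.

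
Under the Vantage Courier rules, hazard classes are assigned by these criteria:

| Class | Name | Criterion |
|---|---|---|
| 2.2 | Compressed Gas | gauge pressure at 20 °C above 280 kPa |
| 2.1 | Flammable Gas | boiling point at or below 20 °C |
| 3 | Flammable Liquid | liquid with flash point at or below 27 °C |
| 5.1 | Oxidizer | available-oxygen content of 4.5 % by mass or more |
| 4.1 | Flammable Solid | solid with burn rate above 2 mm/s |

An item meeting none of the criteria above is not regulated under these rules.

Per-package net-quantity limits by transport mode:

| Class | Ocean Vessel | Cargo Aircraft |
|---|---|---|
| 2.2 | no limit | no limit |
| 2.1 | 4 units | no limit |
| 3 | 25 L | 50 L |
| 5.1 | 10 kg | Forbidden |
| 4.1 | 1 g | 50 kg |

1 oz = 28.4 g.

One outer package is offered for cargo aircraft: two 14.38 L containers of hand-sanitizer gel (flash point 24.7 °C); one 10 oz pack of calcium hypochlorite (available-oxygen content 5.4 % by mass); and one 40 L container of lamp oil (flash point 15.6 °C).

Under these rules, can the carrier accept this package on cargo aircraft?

Hand-sanitizer gel: flash point 24.7 °C ≤ 27 °C → Class 3 (Flammable Liquid).
With available-oxygen content 5.4 % by mass (≥ 4.5 % by mass), the calcium hypochlorite falls in Class 5.1.
With flash point 15.6 °C (≤ 27 °C), the lamp oil falls in Class 3.
Total Class 3: (two 14.38 L containers = 28.76 L) + 40 L = 68.76 L.
68.76 L exceeds the cargo aircraft limit of 50 L for Class 3.
Class 5.1 quantity: one 10 oz pack = 284 g.
Class 5.1 is Forbidden by cargo aircraft.

No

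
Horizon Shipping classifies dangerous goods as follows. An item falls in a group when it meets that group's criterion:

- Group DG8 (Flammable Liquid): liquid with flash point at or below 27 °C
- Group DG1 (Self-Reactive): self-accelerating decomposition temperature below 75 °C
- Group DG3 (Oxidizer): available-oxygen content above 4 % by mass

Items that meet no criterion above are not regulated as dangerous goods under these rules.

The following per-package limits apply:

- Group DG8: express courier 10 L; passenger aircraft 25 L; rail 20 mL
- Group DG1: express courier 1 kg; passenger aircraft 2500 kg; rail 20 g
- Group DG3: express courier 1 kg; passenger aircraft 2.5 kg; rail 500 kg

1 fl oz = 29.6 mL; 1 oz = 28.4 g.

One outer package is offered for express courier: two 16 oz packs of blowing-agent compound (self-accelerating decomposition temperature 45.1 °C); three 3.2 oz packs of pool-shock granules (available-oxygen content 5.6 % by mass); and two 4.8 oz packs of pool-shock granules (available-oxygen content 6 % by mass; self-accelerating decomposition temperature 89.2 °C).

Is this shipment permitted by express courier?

Blowing-agent compound: self-accelerating decomposition temperature 45.1 °C < 75 °C → Group DG1 (Self-Reactive).
Available-oxygen content 5.6 % by mass meets the Group DG3 criterion (Oxidizer), so the pool-shock granules are Group DG3.
With available-oxygen content 6 % by mass (> 4 % by mass), the pool-shock granules fall in Group DG3.
Total Group DG3: (three 3.2 oz packs = 272.64 g) + (two 4.8 oz packs = 272.64 g) = 545.28 g.
545.28 g is within the express courier limit of 1 kg for Group DG3.
Group DG1 quantity: two 16 oz packs = 908.8 g.
908.8 g ≤ 1 kg (express courier limit, Group DG1) — within limit.
Every hazard group is within its express courier limit and no segregation rule is violated.

Yes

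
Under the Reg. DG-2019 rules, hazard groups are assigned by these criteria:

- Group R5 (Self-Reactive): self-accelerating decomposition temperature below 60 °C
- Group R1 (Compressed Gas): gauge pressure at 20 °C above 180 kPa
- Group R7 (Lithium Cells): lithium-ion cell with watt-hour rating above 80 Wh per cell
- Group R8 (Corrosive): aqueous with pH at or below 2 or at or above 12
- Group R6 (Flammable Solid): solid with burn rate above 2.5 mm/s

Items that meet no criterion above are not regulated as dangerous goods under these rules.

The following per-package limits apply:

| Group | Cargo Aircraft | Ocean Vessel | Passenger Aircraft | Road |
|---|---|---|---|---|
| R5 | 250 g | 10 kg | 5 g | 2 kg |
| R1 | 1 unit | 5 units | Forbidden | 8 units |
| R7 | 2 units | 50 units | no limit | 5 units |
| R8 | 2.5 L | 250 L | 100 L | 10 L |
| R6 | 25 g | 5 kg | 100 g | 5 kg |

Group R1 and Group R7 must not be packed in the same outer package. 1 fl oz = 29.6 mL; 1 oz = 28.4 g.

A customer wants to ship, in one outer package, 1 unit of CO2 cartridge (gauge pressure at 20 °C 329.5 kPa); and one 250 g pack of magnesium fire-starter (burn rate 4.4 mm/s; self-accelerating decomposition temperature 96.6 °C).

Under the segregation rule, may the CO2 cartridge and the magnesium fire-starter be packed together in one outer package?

Yes

The CO2 cartridge has gauge pressure at 20 °C 329.5 kPa, which is > 180 kPa, so it is Group R1 (Compressed Gas).
Burn rate 4.4 mm/s meets the Group R6 criterion (Flammable Solid), so the magnesium fire-starter is Group R6.
No segregation rule bars Group R1 with Group R6.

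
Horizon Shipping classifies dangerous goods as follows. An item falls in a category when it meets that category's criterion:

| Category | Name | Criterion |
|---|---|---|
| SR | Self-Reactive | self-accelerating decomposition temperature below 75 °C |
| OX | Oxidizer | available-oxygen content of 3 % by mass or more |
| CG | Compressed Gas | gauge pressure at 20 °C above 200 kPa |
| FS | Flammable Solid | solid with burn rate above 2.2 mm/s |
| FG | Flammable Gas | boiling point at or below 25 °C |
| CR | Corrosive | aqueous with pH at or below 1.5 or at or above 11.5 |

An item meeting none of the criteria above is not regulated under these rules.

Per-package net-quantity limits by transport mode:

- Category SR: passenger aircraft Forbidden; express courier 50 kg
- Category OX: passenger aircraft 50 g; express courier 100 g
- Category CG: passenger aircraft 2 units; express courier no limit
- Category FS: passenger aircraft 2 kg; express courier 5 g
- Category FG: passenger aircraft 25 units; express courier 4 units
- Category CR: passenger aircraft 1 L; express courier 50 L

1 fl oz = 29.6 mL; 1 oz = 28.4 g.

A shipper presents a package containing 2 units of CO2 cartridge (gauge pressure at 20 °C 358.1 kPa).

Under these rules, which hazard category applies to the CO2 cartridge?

Category CG

With gauge pressure at 20 °C 358.1 kPa (> 200 kPa), the CO2 cartridge falls in Category CG.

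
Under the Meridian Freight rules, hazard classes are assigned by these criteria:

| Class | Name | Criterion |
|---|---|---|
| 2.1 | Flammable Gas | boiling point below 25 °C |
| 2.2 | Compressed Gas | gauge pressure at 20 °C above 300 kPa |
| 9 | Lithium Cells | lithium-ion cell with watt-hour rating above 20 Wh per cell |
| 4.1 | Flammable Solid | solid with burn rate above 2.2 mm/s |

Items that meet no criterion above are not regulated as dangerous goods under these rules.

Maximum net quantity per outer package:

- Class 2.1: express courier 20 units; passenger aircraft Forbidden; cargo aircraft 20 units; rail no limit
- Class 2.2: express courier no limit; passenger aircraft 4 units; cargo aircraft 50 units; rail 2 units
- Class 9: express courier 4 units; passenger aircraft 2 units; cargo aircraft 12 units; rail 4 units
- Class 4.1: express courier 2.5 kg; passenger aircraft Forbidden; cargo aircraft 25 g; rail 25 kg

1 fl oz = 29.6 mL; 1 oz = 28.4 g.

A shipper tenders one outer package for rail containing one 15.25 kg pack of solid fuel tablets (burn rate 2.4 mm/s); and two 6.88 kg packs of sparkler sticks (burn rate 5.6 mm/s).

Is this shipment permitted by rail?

Burn rate 2.4 mm/s meets the Class 4.1 criterion (Flammable Solid), so the solid fuel tablets are Class 4.1.
Sparkler sticks: burn rate 5.6 mm/s > 2.2 mm/s → Class 4.1 (Flammable Solid).
Class 4.1 net quantity: 15.25 kg + (two 6.88 kg packs = 13.76 kg) = 29.01 kg.
That exceeds the Class 4.1 rail limit of 25 kg.

No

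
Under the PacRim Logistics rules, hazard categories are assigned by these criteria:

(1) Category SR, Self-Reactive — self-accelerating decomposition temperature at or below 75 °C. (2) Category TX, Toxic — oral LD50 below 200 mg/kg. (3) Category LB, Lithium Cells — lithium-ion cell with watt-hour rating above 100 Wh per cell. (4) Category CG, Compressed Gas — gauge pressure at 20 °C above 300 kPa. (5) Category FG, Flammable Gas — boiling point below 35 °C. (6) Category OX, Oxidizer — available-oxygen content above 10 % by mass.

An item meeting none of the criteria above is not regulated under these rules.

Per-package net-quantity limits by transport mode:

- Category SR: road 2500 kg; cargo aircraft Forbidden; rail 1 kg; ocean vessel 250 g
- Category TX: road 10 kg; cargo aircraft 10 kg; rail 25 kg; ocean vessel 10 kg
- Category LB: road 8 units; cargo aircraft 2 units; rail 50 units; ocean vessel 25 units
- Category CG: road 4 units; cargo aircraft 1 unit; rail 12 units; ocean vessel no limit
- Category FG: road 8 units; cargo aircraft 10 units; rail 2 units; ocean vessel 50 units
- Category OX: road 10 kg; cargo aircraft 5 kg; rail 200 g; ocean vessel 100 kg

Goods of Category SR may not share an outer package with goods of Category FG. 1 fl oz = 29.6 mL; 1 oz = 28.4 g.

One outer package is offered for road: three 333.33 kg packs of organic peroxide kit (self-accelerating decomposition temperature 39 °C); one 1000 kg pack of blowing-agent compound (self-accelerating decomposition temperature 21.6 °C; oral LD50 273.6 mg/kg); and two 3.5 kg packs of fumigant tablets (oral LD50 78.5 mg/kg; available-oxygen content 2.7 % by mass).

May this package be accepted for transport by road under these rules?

Yes

Self-accelerating decomposition temperature 39 °C meets the Category SR criterion (Self-Reactive), so the organic peroxide kit is Category SR.
The blowing-agent compound has self-accelerating decomposition temperature 21.6 °C, which is ≤ 75 °C, so it is Category SR (Self-Reactive).
Oral LD50 78.5 mg/kg meets the Category TX criterion (Toxic), so the fumigant tablets are Category TX.
Total Category SR: (three 333.33 kg packs = 999.99 kg) + 1000 kg = 1999.99 kg.
1999.99 kg ≤ 2500 kg (road limit, Category SR) — within limit.
Category TX quantity: two 3.5 kg packs = 7 kg.
7 kg ≤ 10 kg (road limit, Category TX) — within limit.
The segregation rule (Category SR with Category FG) does not apply to Category SR with Category TX.
Every hazard category is within its road limit and no segregation rule is violated.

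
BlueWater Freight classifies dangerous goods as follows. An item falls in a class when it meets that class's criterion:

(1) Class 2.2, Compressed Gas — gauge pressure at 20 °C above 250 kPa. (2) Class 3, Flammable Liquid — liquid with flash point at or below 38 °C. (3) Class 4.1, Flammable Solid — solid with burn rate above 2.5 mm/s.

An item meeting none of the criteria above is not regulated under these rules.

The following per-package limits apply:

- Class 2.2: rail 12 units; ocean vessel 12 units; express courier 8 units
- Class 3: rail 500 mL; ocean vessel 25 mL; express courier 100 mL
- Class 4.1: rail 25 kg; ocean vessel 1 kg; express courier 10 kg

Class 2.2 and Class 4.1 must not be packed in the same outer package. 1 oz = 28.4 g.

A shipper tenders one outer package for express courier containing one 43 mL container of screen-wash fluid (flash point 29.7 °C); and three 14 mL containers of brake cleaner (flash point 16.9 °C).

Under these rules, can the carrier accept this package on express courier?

Yes

Flash point 29.7 °C meets the Class 3 criterion (Flammable Liquid), so the screen-wash fluid is Class 3.
With flash point 16.9 °C (≤ 38 °C), the brake cleaner falls in Class 3.
Total Class 3: 43 mL + (three 14 mL containers = 42 mL) = 85 mL.
85 mL ≤ 100 mL (express courier limit, Class 3) — within limit.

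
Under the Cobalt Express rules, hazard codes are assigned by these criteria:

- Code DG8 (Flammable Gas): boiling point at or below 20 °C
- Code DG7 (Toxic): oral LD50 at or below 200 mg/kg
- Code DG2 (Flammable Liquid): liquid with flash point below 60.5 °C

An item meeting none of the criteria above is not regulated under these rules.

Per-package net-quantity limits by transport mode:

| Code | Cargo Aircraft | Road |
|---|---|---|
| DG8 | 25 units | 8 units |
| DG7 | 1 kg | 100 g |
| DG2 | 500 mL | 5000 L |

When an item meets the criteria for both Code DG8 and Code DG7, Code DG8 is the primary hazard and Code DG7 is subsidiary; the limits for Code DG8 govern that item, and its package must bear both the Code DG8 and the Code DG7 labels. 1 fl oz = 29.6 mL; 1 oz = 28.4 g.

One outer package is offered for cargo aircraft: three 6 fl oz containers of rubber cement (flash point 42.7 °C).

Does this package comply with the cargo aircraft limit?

No

With flash point 42.7 °C (< 60.5 °C), the rubber cement falls in Code DG2.
Code DG2 quantity: three 6 fl oz containers = 532.8 mL.
532.8 mL exceeds the cargo aircraft limit of 500 mL for Code DG2.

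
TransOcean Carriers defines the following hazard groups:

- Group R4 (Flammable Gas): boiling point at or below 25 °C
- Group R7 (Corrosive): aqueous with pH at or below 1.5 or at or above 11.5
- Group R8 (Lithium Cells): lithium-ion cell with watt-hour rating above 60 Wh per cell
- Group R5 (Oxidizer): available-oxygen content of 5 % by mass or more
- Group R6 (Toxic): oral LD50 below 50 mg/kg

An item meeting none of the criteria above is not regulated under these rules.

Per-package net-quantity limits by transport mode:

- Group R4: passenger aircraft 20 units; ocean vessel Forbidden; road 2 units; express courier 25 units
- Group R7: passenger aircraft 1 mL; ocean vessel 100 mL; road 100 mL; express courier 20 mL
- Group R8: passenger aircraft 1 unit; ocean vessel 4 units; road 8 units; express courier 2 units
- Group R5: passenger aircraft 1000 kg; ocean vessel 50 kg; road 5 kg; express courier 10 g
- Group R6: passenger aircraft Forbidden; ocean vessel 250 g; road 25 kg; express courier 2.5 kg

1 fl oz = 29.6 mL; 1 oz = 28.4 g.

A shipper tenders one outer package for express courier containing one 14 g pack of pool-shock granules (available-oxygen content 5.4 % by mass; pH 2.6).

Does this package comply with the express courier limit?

Available-oxygen content 5.4 % by mass meets the Group R5 criterion (Oxidizer), so the pool-shock granules are Group R5.
Group R5 quantity: 14 g.
That exceeds the Group R5 express courier limit of 10 g.

No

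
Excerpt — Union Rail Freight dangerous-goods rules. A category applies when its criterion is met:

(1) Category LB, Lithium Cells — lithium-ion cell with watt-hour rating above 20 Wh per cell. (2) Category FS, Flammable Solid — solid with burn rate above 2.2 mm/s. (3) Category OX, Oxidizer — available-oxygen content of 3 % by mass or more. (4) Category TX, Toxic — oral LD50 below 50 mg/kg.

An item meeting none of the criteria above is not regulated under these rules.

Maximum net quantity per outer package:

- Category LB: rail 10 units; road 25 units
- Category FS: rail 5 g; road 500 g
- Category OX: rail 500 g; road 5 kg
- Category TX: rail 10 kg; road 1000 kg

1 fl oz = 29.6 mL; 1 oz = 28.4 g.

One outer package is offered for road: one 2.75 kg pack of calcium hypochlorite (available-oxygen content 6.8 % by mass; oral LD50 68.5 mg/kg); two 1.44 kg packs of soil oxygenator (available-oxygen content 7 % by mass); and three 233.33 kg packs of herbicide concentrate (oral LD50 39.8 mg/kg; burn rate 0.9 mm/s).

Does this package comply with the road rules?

No

With available-oxygen content 6.8 % by mass (≥ 3 % by mass), the calcium hypochlorite falls in Category OX.
With available-oxygen content 7 % by mass (≥ 3 % by mass), the soil oxygenator falls in Category OX.
With oral LD50 39.8 mg/kg (< 50 mg/kg), the herbicide concentrate falls in Category TX.
Total Category OX: 2.75 kg + (two 1.44 kg packs = 2.88 kg) = 5.63 kg.
That exceeds the Category OX road limit of 5 kg.
Category TX quantity: three 233.33 kg packs = 699.99 kg.
699.99 kg is within the road limit of 1000 kg for Category TX.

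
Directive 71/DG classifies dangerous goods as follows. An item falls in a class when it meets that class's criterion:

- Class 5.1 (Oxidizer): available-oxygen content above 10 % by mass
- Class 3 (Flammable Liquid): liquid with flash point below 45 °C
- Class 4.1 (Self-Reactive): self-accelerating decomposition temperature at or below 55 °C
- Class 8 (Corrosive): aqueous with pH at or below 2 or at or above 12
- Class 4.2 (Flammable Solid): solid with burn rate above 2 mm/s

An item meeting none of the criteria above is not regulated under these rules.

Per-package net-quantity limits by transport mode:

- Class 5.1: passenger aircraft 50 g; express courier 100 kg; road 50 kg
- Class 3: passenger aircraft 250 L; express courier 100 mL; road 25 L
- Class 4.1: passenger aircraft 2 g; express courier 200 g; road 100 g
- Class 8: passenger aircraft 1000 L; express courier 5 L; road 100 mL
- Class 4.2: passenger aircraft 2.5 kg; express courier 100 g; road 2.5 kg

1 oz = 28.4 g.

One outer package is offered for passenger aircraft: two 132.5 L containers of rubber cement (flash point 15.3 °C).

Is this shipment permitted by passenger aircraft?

No

With flash point 15.3 °C (< 45 °C), the rubber cement falls in Class 3.
Class 3 quantity: two 132.5 L containers = 265 L.
265 L exceeds the passenger aircraft limit of 250 L for Class 3.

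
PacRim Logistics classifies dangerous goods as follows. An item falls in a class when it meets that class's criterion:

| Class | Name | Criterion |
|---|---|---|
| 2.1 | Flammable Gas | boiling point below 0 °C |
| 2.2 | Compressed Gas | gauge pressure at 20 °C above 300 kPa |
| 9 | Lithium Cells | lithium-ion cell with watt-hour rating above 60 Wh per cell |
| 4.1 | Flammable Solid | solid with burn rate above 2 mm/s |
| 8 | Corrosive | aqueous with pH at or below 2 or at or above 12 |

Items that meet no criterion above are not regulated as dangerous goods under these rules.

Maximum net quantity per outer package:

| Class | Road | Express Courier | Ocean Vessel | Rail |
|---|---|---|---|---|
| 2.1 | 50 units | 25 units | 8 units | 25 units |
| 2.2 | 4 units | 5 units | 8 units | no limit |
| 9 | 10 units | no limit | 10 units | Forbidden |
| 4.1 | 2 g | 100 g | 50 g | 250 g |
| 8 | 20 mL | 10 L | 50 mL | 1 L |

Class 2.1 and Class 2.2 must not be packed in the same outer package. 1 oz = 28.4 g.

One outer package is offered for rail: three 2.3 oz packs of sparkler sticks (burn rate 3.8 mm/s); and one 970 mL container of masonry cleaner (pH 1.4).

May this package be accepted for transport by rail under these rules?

Yes

Sparkler sticks: burn rate 3.8 mm/s > 2 mm/s → Class 4.1 (Flammable Solid).
The masonry cleaner has pH 1.4, which is ≤ 2, so it is Class 8 (Corrosive).
Class 4.1 quantity: three 2.3 oz packs = 195.96 g.
That is within the Class 4.1 rail limit of 250 g.
Class 8 quantity: 970 mL.
970 mL is within the rail limit of 1 L for Class 8.
The segregation rule (Class 2.1 with Class 2.2) does not apply to Class 4.1 with Class 8.
Every hazard class is within its rail limit and no segregation rule is violated.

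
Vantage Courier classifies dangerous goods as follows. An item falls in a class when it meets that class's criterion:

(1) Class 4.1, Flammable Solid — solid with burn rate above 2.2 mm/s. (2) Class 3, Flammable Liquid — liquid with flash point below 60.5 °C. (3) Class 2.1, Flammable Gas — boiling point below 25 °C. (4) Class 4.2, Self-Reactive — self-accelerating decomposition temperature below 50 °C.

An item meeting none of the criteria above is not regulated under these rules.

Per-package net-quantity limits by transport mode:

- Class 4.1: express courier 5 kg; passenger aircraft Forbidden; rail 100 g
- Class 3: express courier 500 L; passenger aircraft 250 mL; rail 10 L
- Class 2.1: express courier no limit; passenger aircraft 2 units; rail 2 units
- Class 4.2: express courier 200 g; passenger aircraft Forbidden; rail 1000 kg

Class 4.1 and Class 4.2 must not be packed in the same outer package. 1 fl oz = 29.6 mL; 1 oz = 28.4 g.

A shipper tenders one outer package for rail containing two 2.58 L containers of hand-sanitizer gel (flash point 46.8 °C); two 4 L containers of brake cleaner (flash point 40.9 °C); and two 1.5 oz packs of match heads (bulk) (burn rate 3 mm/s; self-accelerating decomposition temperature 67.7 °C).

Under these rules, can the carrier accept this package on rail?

No

The hand-sanitizer gel has flash point 46.8 °C, which is < 60.5 °C, so it is Class 3 (Flammable Liquid).
Flash point 40.9 °C meets the Class 3 criterion (Flammable Liquid), so the brake cleaner is Class 3.
With burn rate 3 mm/s (> 2.2 mm/s), the match heads (bulk) fall in Class 4.1.
Class 4.1 quantity: two 1.5 oz packs = 85.2 g.
85.2 g is within the rail limit of 100 g for Class 4.1.
Total Class 3: (two 2.58 L containers = 5.16 L) + (two 4 L containers = 8 L) = 13.16 L.
13.16 L > 10 L (rail limit, Class 3) — over the limit.
The segregation rule (Class 4.1 with Class 4.2) does not apply to Class 4.1 with Class 3.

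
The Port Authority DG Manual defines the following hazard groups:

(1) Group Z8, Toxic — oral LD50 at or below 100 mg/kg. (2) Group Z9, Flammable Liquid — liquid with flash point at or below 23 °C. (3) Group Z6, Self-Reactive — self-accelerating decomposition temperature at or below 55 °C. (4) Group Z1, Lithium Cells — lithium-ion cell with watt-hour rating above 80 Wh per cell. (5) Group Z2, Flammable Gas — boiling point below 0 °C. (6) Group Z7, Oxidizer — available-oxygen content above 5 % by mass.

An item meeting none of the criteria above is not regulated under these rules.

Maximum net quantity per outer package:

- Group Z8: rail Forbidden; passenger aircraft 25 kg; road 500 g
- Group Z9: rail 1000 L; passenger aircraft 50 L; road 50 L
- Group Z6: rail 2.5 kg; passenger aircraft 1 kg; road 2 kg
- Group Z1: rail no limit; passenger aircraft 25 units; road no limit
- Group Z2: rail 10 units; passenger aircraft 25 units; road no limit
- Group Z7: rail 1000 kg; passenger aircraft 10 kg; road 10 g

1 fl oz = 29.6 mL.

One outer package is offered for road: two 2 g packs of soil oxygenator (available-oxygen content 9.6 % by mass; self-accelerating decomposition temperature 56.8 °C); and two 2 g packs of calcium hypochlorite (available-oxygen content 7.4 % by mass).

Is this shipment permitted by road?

Yes

Available-oxygen content 9.6 % by mass meets the Group Z7 criterion (Oxidizer), so the soil oxygenator is Group Z7.
With available-oxygen content 7.4 % by mass (> 5 % by mass), the calcium hypochlorite falls in Group Z7.
Group Z7 net quantity: (two 2 g packs = 4 g) + (two 2 g packs = 4 g) = 8 g.
That is within the Group Z7 road limit of 10 g.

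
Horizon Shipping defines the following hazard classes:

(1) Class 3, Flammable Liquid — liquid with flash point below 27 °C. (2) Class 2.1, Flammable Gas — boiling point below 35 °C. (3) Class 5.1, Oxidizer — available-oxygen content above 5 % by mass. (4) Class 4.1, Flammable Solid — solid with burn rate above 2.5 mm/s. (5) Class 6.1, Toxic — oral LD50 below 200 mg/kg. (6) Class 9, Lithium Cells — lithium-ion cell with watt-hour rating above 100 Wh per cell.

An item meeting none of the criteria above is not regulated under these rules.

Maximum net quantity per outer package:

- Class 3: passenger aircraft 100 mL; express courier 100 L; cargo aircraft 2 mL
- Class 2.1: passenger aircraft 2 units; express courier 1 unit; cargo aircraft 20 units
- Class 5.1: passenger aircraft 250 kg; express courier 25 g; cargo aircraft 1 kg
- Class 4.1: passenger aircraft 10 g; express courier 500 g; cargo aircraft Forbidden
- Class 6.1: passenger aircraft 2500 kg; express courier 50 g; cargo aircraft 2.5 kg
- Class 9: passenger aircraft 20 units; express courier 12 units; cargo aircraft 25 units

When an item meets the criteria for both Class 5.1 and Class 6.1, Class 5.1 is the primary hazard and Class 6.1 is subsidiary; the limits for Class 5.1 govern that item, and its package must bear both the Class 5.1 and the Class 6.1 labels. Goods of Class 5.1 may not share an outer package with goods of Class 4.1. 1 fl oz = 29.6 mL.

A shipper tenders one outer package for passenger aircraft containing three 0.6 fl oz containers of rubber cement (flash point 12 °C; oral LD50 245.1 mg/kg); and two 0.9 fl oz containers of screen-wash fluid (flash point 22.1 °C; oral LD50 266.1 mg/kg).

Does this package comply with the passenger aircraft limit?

Flash point 12 °C meets the Class 3 criterion (Flammable Liquid), so the rubber cement is Class 3.
With flash point 22.1 °C (< 27 °C), the screen-wash fluid falls in Class 3.
Total Class 3: (three 0.6 fl oz containers = 53.28 mL) + (two 0.9 fl oz containers = 53.28 mL) = 106.56 mL.
106.56 mL exceeds the passenger aircraft limit of 100 mL for Class 3.

No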